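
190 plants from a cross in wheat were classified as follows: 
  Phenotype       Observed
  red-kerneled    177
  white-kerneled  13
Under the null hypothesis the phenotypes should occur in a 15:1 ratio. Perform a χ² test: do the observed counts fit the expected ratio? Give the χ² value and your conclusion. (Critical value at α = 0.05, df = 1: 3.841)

The 15:1 ratio has 16 parts, so with N = 190 the expected counts are:
  red-kerneled: 190 × 15/16 = 178.125
  white-kerneled: 190 × 1/16 = 11.875
χ² = Σ (O − E)² / E
  red-kerneled: (177 − 178.125)² / 178.125 = 0.0071
  white-kerneled: (13 − 11.875)² / 11.875 = 0.1066
χ² = 0.0071 + 0.1066 = 0.1137 ≈ 0.114
Degrees of freedom = 2 − 1 = 1; critical value at α = 0.05 is 3.841.
Since 0.114 < 3.841, we fail to reject the null hypothesis — the data are consistent with the 15:1 ratio.

0.114; consistent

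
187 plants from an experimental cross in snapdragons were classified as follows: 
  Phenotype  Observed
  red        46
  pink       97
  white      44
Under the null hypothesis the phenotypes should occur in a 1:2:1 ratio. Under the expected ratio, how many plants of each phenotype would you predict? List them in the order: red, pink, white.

The 1:2:1 ratio has 4 parts, so with N = 187 the expected counts are:
  red: 187 × 1/4 = 46.75
  pink: 187 × 2/4 = 93.5
  white: 187 × 1/4 = 46.75

46.75, 93.5, 46.75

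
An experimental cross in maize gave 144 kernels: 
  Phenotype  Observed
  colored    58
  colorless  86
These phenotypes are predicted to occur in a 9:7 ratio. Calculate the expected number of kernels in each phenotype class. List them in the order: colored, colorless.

81, 63

The 9:7 ratio has 16 parts, so with N = 144 the expected counts are:
  colored: 144 × 9/16 = 81
  colorless: 144 × 7/16 = 63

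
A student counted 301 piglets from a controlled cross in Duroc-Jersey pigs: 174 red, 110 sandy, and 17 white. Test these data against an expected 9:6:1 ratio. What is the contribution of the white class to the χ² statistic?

0.175

Expected counts for N = 301 under a 9:6:1 ratio (total parts = 16):
  red: 301 × 9/16 = 169.3125
  sandy: 301 × 6/16 = 112.875
  white: 301 × 1/16 = 18.8125
Contribution of white: (17 − 18.8125)² / 18.8125 = 0.1746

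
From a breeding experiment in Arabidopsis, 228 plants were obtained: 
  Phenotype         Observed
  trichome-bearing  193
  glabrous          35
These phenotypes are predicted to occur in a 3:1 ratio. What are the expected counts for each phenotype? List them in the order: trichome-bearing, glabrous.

Expected counts for N = 228 under a 3:1 ratio (total parts = 4):
  trichome-bearing: 228 × 3/4 = 171
  glabrous: 228 × 1/4 = 57

171, 57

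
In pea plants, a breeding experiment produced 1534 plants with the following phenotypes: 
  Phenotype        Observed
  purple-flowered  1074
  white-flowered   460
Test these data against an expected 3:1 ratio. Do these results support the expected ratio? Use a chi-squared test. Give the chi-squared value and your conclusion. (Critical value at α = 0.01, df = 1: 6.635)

The 3:1 ratio has 4 parts, so with N = 1534 the expected counts are:
  purple-flowered: 1534 × 3/4 = 1150.5
  white-flowered: 1534 × 1/4 = 383.5
χ² = Σ (O − E)² / E
  purple-flowered: (1074 − 1150.5)² / 1150.5 = 5.0867
  white-flowered: (460 − 383.5)² / 383.5 = 15.2601
χ² = 5.0867 + 15.2601 = 20.3468 ≈ 20.347
Degrees of freedom = 2 − 1 = 1; critical value at α = 0.01 is 6.635.
Since 20.347 > 6.635, we reject the null hypothesis — the data do not fit the 3:1 ratio.

20.347; not consistent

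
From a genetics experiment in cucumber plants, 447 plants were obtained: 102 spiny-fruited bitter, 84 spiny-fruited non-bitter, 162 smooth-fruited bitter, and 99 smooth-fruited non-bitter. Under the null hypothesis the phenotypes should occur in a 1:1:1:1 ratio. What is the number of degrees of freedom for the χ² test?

3

A goodness-of-fit test with 4 phenotype classes has df = 4 − 1 = 3.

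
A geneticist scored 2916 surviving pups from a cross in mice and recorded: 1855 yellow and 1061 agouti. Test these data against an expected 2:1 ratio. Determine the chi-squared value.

12.224

Expected counts for N = 2916 under a 2:1 ratio (total parts = 3):
  yellow: 2916 × 2/3 = 1944
  agouti: 2916 × 1/3 = 972
χ² = Σ (O − E)² / E
  yellow: (1855 − 1944)² / 1944 = 4.0746
  agouti: (1061 − 972)² / 972 = 8.1492
χ² = 4.0746 + 8.1492 = 12.2238 ≈ 12.224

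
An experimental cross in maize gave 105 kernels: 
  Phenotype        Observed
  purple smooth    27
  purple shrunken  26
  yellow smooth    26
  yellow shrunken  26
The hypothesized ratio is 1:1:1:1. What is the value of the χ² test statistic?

0.029

Expected counts for N = 105 under a 1:1:1:1 ratio (total parts = 4):
  purple smooth: 105 × 1/4 = 26.25
  purple shrunken: 105 × 1/4 = 26.25
  yellow smooth: 105 × 1/4 = 26.25
  yellow shrunken: 105 × 1/4 = 26.25
χ² = Σ (O − E)² / E
  purple smooth: (27 − 26.25)² / 26.25 = 0.0214
  purple shrunken: (26 − 26.25)² / 26.25 = 0.0024
  yellow smooth: (26 − 26.25)² / 26.25 = 0.0024
  yellow shrunken: (26 − 26.25)² / 26.25 = 0.0024
χ² = 0.0214 + 0.0024 + 0.0024 + 0.0024 = 0.0286 ≈ 0.029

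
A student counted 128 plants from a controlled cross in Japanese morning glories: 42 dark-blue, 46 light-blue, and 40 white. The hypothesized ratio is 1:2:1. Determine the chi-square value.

The 1:2:1 ratio has 4 parts, so with N = 128 the expected counts are:
  dark-blue: 128 × 1/4 = 32
  light-blue: 128 × 2/4 = 64
  white: 128 × 1/4 = 32
χ² = Σ (O − E)² / E
  dark-blue: (42 − 32)² / 32 = 3.1250
  light-blue: (46 − 64)² / 64 = 5.0625
  white: (40 − 32)² / 32 = 2.0000
χ² = 3.1250 + 5.0625 + 2.0000 = 10.1875 ≈ 10.188

10.188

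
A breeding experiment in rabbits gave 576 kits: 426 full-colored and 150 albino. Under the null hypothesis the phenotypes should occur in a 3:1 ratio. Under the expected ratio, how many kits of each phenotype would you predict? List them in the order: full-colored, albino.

432, 144

Total ratio parts = 4. Expected numbers out of 576:
  full-colored: 576 × 3/4 = 432
  albino: 576 × 1/4 = 144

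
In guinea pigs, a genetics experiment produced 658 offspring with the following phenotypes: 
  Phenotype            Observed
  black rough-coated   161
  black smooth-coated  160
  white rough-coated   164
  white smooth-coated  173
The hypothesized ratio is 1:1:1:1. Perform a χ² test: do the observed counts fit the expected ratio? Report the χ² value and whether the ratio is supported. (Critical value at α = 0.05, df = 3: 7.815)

Expected counts for N = 658 under a 1:1:1:1 ratio (total parts = 4):
  black rough-coated: 658 × 1/4 = 164.5
  black smooth-coated: 658 × 1/4 = 164.5
  white rough-coated: 658 × 1/4 = 164.5
  white smooth-coated: 658 × 1/4 = 164.5
χ² = Σ (O − E)² / E
  black rough-coated: (161 − 164.5)² / 164.5 = 0.0745
  black smooth-coated: (160 − 164.5)² / 164.5 = 0.1231
  white rough-coated: (164 − 164.5)² / 164.5 = 0.0015
  white smooth-coated: (173 − 164.5)² / 164.5 = 0.4392
χ² = 0.0745 + 0.1231 + 0.0015 + 0.4392 = 0.6383 ≈ 0.638
Degrees of freedom = 4 − 1 = 3; critical value at α = 0.05 is 7.815.
Since 0.638 < 7.815, we fail to reject the null hypothesis — the data are consistent with the 1:1:1:1 ratio.

0.638; consistent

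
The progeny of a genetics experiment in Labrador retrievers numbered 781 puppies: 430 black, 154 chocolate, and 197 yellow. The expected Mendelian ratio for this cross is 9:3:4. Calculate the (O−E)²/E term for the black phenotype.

0.197

Total ratio parts = 16. Expected numbers out of 781:
  black: 781 × 9/16 = 439.3125
  chocolate: 781 × 3/16 = 146.4375
  yellow: 781 × 4/16 = 195.25
Contribution of black: (430 − 439.3125)² / 439.3125 = 0.1974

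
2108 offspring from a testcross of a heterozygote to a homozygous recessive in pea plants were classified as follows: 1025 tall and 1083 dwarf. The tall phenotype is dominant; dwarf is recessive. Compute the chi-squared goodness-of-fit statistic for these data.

1.596

A testcross of a heterozygote (Aa × aa) gives a 1:1 phenotypic ratio.
Expected counts for N = 2108 under a 1:1 ratio (total parts = 2):
  tall: 2108 × 1/2 = 1054
  dwarf: 2108 × 1/2 = 1054
χ² = Σ (O − E)² / E
  tall: (1025 − 1054)² / 1054 = 0.7979
  dwarf: (1083 − 1054)² / 1054 = 0.7979
χ² = 0.7979 + 0.7979 = 1.5958 ≈ 1.596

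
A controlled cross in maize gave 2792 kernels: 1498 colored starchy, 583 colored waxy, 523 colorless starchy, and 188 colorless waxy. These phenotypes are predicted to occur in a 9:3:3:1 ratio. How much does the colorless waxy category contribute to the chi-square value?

1.044

Total ratio parts = 16. Expected numbers out of 2792:
  colored starchy: 2792 × 9/16 = 1570.5
  colored waxy: 2792 × 3/16 = 523.5
  colorless starchy: 2792 × 3/16 = 523.5
  colorless waxy: 2792 × 1/16 = 174.5
Contribution of colorless waxy: (188 − 174.5)² / 174.5 = 1.0444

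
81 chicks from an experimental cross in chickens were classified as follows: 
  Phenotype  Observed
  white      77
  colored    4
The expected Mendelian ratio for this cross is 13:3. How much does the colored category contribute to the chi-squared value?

Under the 13:3 hypothesis (Σ ratio = 16, N = 81):
  white: 81 × 13/16 = 65.8125
  colored: 81 × 3/16 = 15.1875
Contribution of colored: (4 − 15.1875)² / 15.1875 = 8.2410

8.241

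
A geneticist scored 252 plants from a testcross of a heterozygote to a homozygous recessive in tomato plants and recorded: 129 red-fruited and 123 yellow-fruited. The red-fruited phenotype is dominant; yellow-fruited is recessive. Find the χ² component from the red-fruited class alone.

A testcross of a heterozygote (Aa × aa) gives a 1:1 phenotypic ratio.
Total ratio parts = 2. Expected numbers out of 252:
  red-fruited: 252 × 1/2 = 126
  yellow-fruited: 252 × 1/2 = 126
Contribution of red-fruited: (129 − 126)² / 126 = 0.0714

0.071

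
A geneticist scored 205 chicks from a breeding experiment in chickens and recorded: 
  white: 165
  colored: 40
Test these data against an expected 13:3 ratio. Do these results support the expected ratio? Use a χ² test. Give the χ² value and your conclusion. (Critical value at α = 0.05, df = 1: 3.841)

0.078; consistent

Expected counts for N = 205 under a 13:3 ratio (total parts = 16):
  white: 205 × 13/16 = 166.5625
  colored: 205 × 3/16 = 38.4375
χ² = Σ (O − E)² / E
  white: (165 − 166.5625)² / 166.5625 = 0.0147
  colored: (40 − 38.4375)² / 38.4375 = 0.0635
χ² = 0.0147 + 0.0635 = 0.0782 ≈ 0.078
Degrees of freedom = 2 − 1 = 1; critical value at α = 0.05 is 3.841.
Since 0.078 < 3.841, we fail to reject the null hypothesis — the data are consistent with the 13:3 ratio.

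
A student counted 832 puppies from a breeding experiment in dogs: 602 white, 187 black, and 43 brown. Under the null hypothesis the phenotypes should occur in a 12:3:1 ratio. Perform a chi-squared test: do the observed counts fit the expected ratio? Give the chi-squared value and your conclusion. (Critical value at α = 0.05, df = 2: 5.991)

Expected counts for N = 832 under a 12:3:1 ratio (total parts = 16):
  white: 832 × 12/16 = 624
  black: 832 × 3/16 = 156
  brown: 832 × 1/16 = 52
χ² = Σ (O − E)² / E
  white: (602 − 624)² / 624 = 0.7756
  black: (187 − 156)² / 156 = 6.1603
  brown: (43 − 52)² / 52 = 1.5577
χ² = 0.7756 + 6.1603 + 1.5577 = 8.4936 ≈ 8.494
Degrees of freedom = 3 − 1 = 2; critical value at α = 0.05 is 5.991.
Since 8.494 > 5.991, we reject the null hypothesis — the data do not fit the 12:3:1 ratio.

8.494; not consistent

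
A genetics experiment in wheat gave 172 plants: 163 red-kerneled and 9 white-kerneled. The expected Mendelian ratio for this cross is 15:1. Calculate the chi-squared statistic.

0.304

The 15:1 ratio has 16 parts, so with N = 172 the expected counts are:
  red-kerneled: 172 × 15/16 = 161.25
  white-kerneled: 172 × 1/16 = 10.75
χ² = Σ (O − E)² / E
  red-kerneled: (163 − 161.25)² / 161.25 = 0.0190
  white-kerneled: (9 − 10.75)² / 10.75 = 0.2849
χ² = 0.0190 + 0.2849 = 0.3039 ≈ 0.304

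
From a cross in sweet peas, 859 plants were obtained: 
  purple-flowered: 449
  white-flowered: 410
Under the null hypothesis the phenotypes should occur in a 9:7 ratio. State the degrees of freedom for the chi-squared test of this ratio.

A goodness-of-fit test with 2 phenotype classes has df = 2 − 1 = 1.

1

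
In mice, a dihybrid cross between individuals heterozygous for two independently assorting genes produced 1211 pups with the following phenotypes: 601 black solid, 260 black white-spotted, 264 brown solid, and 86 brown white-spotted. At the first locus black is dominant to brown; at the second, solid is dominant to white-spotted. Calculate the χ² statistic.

A dihybrid F₂ with independent assortment and complete dominance at both loci gives a 9:3:3:1 phenotypic ratio.
Total ratio parts = 16. Expected numbers out of 1211:
  black solid: 1211 × 9/16 = 681.1875
  black white-spotted: 1211 × 3/16 = 227.0625
  brown solid: 1211 × 3/16 = 227.0625
  brown white-spotted: 1211 × 1/16 = 75.6875
χ² = Σ (O − E)² / E
  black solid: (601 − 681.1875)² / 681.1875 = 9.4394
  black white-spotted: (260 − 227.0625)² / 227.0625 = 4.7779
  brown solid: (264 − 227.0625)² / 227.0625 = 6.0088
  brown white-spotted: (86 − 75.6875)² / 75.6875 = 1.4051
χ² = 9.4394 + 4.7779 + 6.0088 + 1.4051 = 21.6312 ≈ 21.631

21.631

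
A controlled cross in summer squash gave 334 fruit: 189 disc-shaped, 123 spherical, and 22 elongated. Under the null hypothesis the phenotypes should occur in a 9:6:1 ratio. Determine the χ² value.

Total ratio parts = 16. Expected numbers out of 334:
  disc-shaped: 334 × 9/16 = 187.875
  spherical: 334 × 6/16 = 125.25
  elongated: 334 × 1/16 = 20.875
χ² = Σ (O − E)² / E
  disc-shaped: (189 − 187.875)² / 187.875 = 0.0067
  spherical: (123 − 125.25)² / 125.25 = 0.0404
  elongated: (22 − 20.875)² / 20.875 = 0.0606
χ² = 0.0067 + 0.0404 + 0.0606 = 0.1077 ≈ 0.108

0.108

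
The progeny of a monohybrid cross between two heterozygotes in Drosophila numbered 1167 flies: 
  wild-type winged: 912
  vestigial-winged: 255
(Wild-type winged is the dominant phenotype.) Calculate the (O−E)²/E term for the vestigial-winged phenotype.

For a monohybrid cross between heterozygotes with complete dominance, the expected phenotypic ratio is 3:1.
Total ratio parts = 4. Expected numbers out of 1167:
  wild-type winged: 1167 × 3/4 = 875.25
  vestigial-winged: 1167 × 1/4 = 291.75
Contribution of vestigial-winged: (255 − 291.75)² / 291.75 = 4.6292

4.629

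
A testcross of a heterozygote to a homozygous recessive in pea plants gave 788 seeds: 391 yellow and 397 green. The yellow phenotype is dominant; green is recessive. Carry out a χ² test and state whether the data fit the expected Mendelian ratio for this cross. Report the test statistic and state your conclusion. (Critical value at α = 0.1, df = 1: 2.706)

A testcross of a heterozygote (Aa × aa) gives a 1:1 phenotypic ratio.
Total ratio parts = 2. Expected numbers out of 788:
  yellow: 788 × 1/2 = 394
  green: 788 × 1/2 = 394
χ² = Σ (O − E)² / E
  yellow: (391 − 394)² / 394 = 0.0228
  green: (397 − 394)² / 394 = 0.0228
χ² = 0.0228 + 0.0228 = 0.0456 ≈ 0.046
Degrees of freedom = 2 − 1 = 1; critical value at α = 0.1 is 2.706.
Since 0.046 < 2.706, we fail to reject the null hypothesis — the data are consistent with the 1:1 ratio.

0.046; consistent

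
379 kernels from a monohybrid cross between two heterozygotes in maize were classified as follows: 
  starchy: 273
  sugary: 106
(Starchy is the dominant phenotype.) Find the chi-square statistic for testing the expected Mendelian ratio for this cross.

For a monohybrid cross between heterozygotes with complete dominance, the expected phenotypic ratio is 3:1.
Expected counts for N = 379 under a 3:1 ratio (total parts = 4):
  starchy: 379 × 3/4 = 284.25
  sugary: 379 × 1/4 = 94.75
χ² = Σ (O − E)² / E
  starchy: (273 − 284.25)² / 284.25 = 0.4453
  sugary: (106 − 94.75)² / 94.75 = 1.3358
χ² = 0.4453 + 1.3358 = 1.7811 ≈ 1.781

1.781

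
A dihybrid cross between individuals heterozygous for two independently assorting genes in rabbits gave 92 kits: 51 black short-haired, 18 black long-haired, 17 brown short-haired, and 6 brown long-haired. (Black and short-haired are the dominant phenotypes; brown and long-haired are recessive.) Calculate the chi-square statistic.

A dihybrid F₂ with independent assortment and complete dominance at both loci gives a 9:3:3:1 phenotypic ratio.
Total ratio parts = 16. Expected numbers out of 92:
  black short-haired: 92 × 9/16 = 51.75
  black long-haired: 92 × 3/16 = 17.25
  brown short-haired: 92 × 3/16 = 17.25
  brown long-haired: 92 × 1/16 = 5.75
χ² = Σ (O − E)² / E
  black short-haired: (51 − 51.75)² / 51.75 = 0.0109
  black long-haired: (18 − 17.25)² / 17.25 = 0.0326
  brown short-haired: (17 − 17.25)² / 17.25 = 0.0036
  brown long-haired: (6 − 5.75)² / 5.75 = 0.0109
χ² = 0.0109 + 0.0326 + 0.0036 + 0.0109 = 0.058

0.058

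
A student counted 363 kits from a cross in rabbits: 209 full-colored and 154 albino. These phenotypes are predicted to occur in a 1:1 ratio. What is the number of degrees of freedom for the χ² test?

1

A goodness-of-fit test with 2 phenotype classes has df = 2 − 1 = 1.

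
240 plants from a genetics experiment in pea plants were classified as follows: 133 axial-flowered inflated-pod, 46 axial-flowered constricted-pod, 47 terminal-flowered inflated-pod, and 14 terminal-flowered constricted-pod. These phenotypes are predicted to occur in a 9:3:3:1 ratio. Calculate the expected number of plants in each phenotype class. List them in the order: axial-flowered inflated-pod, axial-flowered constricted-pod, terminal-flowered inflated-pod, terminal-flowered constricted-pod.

135, 45, 45, 15

Under the 9:3:3:1 hypothesis (Σ ratio = 16, N = 240):
  axial-flowered inflated-pod: 240 × 9/16 = 135
  axial-flowered constricted-pod: 240 × 3/16 = 45
  terminal-flowered inflated-pod: 240 × 3/16 = 45
  terminal-flowered constricted-pod: 240 × 1/16 = 15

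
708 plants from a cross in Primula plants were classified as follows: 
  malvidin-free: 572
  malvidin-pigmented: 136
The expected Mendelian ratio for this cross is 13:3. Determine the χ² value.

The 13:3 ratio has 16 parts, so with N = 708 the expected counts are:
  malvidin-free: 708 × 13/16 = 575.25
  malvidin-pigmented: 708 × 3/16 = 132.75
χ² = Σ (O − E)² / E
  malvidin-free: (572 − 575.25)² / 575.25 = 0.0184
  malvidin-pigmented: (136 − 132.75)² / 132.75 = 0.0796
χ² = 0.0184 + 0.0796 = 0.098

0.098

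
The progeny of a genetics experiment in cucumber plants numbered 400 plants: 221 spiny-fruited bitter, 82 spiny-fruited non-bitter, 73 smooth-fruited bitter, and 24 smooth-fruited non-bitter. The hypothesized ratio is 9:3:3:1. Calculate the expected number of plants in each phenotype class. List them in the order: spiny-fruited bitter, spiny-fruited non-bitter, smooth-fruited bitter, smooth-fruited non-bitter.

Under the 9:3:3:1 hypothesis (Σ ratio = 16, N = 400):
  spiny-fruited bitter: 400 × 9/16 = 225
  spiny-fruited non-bitter: 400 × 3/16 = 75
  smooth-fruited bitter: 400 × 3/16 = 75
  smooth-fruited non-bitter: 400 × 1/16 = 25

225, 75, 75, 25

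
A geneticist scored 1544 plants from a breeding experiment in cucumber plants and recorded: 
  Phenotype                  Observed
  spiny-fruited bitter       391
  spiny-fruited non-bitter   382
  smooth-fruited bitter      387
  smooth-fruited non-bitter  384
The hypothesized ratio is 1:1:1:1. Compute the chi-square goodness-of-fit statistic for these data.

Expected counts for N = 1544 under a 1:1:1:1 ratio (total parts = 4):
  spiny-fruited bitter: 1544 × 1/4 = 386
  spiny-fruited non-bitter: 1544 × 1/4 = 386
  smooth-fruited bitter: 1544 × 1/4 = 386
  smooth-fruited non-bitter: 1544 × 1/4 = 386
χ² = Σ (O − E)² / E
  spiny-fruited bitter: (391 − 386)² / 386 = 0.0648
  spiny-fruited non-bitter: (382 − 386)² / 386 = 0.0415
  smooth-fruited bitter: (387 − 386)² / 386 = 0.0026
  smooth-fruited non-bitter: (384 − 386)² / 386 = 0.0104
χ² = 0.0648 + 0.0415 + 0.0026 + 0.0104 = 0.1193 ≈ 0.119

0.119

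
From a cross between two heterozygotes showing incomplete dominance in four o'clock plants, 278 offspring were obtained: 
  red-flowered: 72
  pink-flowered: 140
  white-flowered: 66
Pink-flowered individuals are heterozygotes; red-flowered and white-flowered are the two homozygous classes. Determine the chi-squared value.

With incomplete dominance, a heterozygote × heterozygote cross gives a 1:2:1 phenotypic ratio.
Expected counts for N = 278 under a 1:2:1 ratio (total parts = 4):
  red-flowered: 278 × 1/4 = 69.5
  pink-flowered: 278 × 2/4 = 139
  white-flowered: 278 × 1/4 = 69.5
χ² = Σ (O − E)² / E
  red-flowered: (72 − 69.5)² / 69.5 = 0.0899
  pink-flowered: (140 − 139)² / 139 = 0.0072
  white-flowered: (66 − 69.5)² / 69.5 = 0.1763
χ² = 0.0899 + 0.0072 + 0.1763 = 0.2734 ≈ 0.273

0.273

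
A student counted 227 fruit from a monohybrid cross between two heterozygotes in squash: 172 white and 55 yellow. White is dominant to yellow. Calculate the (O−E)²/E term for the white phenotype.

0.018

For a monohybrid cross between heterozygotes with complete dominance, the expected phenotypic ratio is 3:1.
Total ratio parts = 4. Expected numbers out of 227:
  white: 227 × 3/4 = 170.25
  yellow: 227 × 1/4 = 56.75
Contribution of white: (172 − 170.25)² / 170.25 = 0.0180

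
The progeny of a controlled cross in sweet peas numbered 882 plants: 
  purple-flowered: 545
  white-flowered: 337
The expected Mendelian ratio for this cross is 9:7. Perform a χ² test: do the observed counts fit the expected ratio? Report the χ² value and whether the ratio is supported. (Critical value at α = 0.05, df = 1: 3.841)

Expected counts for N = 882 under a 9:7 ratio (total parts = 16):
  purple-flowered: 882 × 9/16 = 496.125
  white-flowered: 882 × 7/16 = 385.875
χ² = Σ (O − E)² / E
  purple-flowered: (545 − 496.125)² / 496.125 = 4.8148
  white-flowered: (337 − 385.875)² / 385.875 = 6.1905
χ² = 4.8148 + 6.1905 = 11.0053 ≈ 11.005
Degrees of freedom = 2 − 1 = 1; critical value at α = 0.05 is 3.841.
Since 11.005 > 3.841, we reject the null hypothesis — the data do not fit the 9:7 ratio.

11.005; not consistent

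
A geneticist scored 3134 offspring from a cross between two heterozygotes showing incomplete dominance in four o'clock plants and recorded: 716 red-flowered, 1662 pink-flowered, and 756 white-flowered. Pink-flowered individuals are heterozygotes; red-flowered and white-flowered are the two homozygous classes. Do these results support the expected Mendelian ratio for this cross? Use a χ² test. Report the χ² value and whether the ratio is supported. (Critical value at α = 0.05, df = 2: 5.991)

With incomplete dominance, a heterozygote × heterozygote cross gives a 1:2:1 phenotypic ratio.
The 1:2:1 ratio has 4 parts, so with N = 3134 the expected counts are:
  red-flowered: 3134 × 1/4 = 783.5
  pink-flowered: 3134 × 2/4 = 1567
  white-flowered: 3134 × 1/4 = 783.5
χ² = Σ (O − E)² / E
  red-flowered: (716 − 783.5)² / 783.5 = 5.8153
  pink-flowered: (1662 − 1567)² / 1567 = 5.7594
  white-flowered: (756 − 783.5)² / 783.5 = 0.9652
χ² = 5.8153 + 5.7594 + 0.9652 = 12.5399 ≈ 12.540
Degrees of freedom = 3 − 1 = 2; critical value at α = 0.05 is 5.991.
Since 12.540 > 5.991, we reject the null hypothesis — the data do not fit the 1:2:1 ratio.

12.540; not consistent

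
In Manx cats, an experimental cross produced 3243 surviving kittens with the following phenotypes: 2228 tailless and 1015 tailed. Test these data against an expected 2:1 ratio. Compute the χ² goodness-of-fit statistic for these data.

6.044

Total ratio parts = 3. Expected numbers out of 3243:
  tailless: 3243 × 2/3 = 2162
  tailed: 3243 × 1/3 = 1081
χ² = Σ (O − E)² / E
  tailless: (2228 − 2162)² / 2162 = 2.0148
  tailed: (1015 − 1081)² / 1081 = 4.0296
χ² = 2.0148 + 4.0296 = 6.0444 ≈ 6.044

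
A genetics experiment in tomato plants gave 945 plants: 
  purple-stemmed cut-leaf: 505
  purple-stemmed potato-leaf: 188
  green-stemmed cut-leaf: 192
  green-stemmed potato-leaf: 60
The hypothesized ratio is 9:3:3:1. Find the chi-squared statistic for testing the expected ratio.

3.240

Expected counts for N = 945 under a 9:3:3:1 ratio (total parts = 16):
  purple-stemmed cut-leaf: 945 × 9/16 = 531.5625
  purple-stemmed potato-leaf: 945 × 3/16 = 177.1875
  green-stemmed cut-leaf: 945 × 3/16 = 177.1875
  green-stemmed potato-leaf: 945 × 1/16 = 59.0625
χ² = Σ (O − E)² / E
  purple-stemmed cut-leaf: (505 − 531.5625)² / 531.5625 = 1.3273
  purple-stemmed potato-leaf: (188 − 177.1875)² / 177.1875 = 0.6598
  green-stemmed cut-leaf: (192 − 177.1875)² / 177.1875 = 1.2383
  green-stemmed potato-leaf: (60 − 59.0625)² / 59.0625 = 0.0149
χ² = 1.3273 + 0.6598 + 1.2383 + 0.0149 = 3.2403 ≈ 3.240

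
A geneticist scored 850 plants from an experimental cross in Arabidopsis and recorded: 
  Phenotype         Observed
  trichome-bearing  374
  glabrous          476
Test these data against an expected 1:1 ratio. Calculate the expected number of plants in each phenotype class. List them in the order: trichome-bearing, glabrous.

425, 425

Under the 1:1 hypothesis (Σ ratio = 2, N = 850):
  trichome-bearing: 850 × 1/2 = 425
  glabrous: 850 × 1/2 = 425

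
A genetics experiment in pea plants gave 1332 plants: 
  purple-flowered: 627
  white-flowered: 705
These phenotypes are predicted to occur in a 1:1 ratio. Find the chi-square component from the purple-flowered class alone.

Under the 1:1 hypothesis (Σ ratio = 2, N = 1332):
  purple-flowered: 1332 × 1/2 = 666
  white-flowered: 1332 × 1/2 = 666
Contribution of purple-flowered: (627 − 666)² / 666 = 2.2838

2.284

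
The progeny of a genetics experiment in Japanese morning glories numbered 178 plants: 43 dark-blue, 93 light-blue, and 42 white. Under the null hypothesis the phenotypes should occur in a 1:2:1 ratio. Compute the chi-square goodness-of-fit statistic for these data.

Under the 1:2:1 hypothesis (Σ ratio = 4, N = 178):
  dark-blue: 178 × 1/4 = 44.5
  light-blue: 178 × 2/4 = 89
  white: 178 × 1/4 = 44.5
χ² = Σ (O − E)² / E
  dark-blue: (43 − 44.5)² / 44.5 = 0.0506
  light-blue: (93 − 89)² / 89 = 0.1798
  white: (42 − 44.5)² / 44.5 = 0.1404
χ² = 0.0506 + 0.1798 + 0.1404 = 0.3708 ≈ 0.371

0.371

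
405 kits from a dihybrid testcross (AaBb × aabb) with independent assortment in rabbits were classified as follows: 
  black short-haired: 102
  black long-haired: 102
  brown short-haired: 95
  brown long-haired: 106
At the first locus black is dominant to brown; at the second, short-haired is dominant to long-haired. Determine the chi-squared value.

0.620

A dihybrid testcross with independent assortment gives a 1:1:1:1 ratio.
Total ratio parts = 4. Expected numbers out of 405:
  black short-haired: 405 × 1/4 = 101.25
  black long-haired: 405 × 1/4 = 101.25
  brown short-haired: 405 × 1/4 = 101.25
  brown long-haired: 405 × 1/4 = 101.25
χ² = Σ (O − E)² / E
  black short-haired: (102 − 101.25)² / 101.25 = 0.0056
  black long-haired: (102 − 101.25)² / 101.25 = 0.0056
  brown short-haired: (95 − 101.25)² / 101.25 = 0.3858
  brown long-haired: (106 − 101.25)² / 101.25 = 0.2228
χ² = 0.0056 + 0.0056 + 0.3858 + 0.2228 = 0.6198 ≈ 0.620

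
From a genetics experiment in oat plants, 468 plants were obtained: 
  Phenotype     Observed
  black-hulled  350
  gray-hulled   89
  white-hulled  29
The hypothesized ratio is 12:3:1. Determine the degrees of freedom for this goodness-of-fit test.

A goodness-of-fit test with 3 phenotype classes has df = 3 − 1 = 2.

2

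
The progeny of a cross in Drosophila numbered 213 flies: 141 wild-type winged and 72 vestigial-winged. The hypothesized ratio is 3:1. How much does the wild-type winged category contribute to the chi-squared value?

Total ratio parts = 4. Expected numbers out of 213:
  wild-type winged: 213 × 3/4 = 159.75
  vestigial-winged: 213 × 1/4 = 53.25
Contribution of wild-type winged: (141 − 159.75)² / 159.75 = 2.2007

2.201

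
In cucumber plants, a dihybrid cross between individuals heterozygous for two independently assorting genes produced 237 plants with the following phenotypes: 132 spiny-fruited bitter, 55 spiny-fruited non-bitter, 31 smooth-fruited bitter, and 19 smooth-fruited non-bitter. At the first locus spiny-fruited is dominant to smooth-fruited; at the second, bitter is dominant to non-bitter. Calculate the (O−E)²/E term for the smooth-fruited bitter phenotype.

4.063

A dihybrid F₂ with independent assortment and complete dominance at both loci gives a 9:3:3:1 phenotypic ratio.
Under the 9:3:3:1 hypothesis (Σ ratio = 16, N = 237):
  spiny-fruited bitter: 237 × 9/16 = 133.3125
  spiny-fruited non-bitter: 237 × 3/16 = 44.4375
  smooth-fruited bitter: 237 × 3/16 = 44.4375
  smooth-fruited non-bitter: 237 × 1/16 = 14.8125
Contribution of smooth-fruited bitter: (31 − 44.4375)² / 44.4375 = 4.0634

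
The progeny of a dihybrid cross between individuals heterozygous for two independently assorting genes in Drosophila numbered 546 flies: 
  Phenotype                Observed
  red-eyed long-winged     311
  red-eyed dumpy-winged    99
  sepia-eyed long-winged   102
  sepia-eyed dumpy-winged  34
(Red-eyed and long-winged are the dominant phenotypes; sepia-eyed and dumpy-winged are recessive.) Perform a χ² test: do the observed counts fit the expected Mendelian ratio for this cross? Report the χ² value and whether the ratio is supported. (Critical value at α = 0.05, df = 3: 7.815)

A dihybrid F₂ with independent assortment and complete dominance at both loci gives a 9:3:3:1 phenotypic ratio.
Expected counts for N = 546 under a 9:3:3:1 ratio (total parts = 16):
  red-eyed long-winged: 546 × 9/16 = 307.125
  red-eyed dumpy-winged: 546 × 3/16 = 102.375
  sepia-eyed long-winged: 546 × 3/16 = 102.375
  sepia-eyed dumpy-winged: 546 × 1/16 = 34.125
χ² = Σ (O − E)² / E
  red-eyed long-winged: (311 − 307.125)² / 307.125 = 0.0489
  red-eyed dumpy-winged: (99 − 102.375)² / 102.375 = 0.1113
  sepia-eyed long-winged: (102 − 102.375)² / 102.375 = 0.0014
  sepia-eyed dumpy-winged: (34 − 34.125)² / 34.125 = 0.0005
χ² = 0.0489 + 0.1113 + 0.0014 + 0.0005 = 0.1621 ≈ 0.162
Degrees of freedom = 4 − 1 = 3; critical value at α = 0.05 is 7.815.
Since 0.162 < 7.815, we fail to reject the null hypothesis — the data are consistent with the 9:3:3:1 ratio.

0.162; consistent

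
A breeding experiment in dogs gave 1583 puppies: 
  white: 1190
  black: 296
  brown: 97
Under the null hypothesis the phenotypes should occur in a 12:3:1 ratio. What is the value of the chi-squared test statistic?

0.047

Expected counts for N = 1583 under a 12:3:1 ratio (total parts = 16):
  white: 1583 × 12/16 = 1187.25
  black: 1583 × 3/16 = 296.8125
  brown: 1583 × 1/16 = 98.9375
χ² = Σ (O − E)² / E
  white: (1190 − 1187.25)² / 1187.25 = 0.0064
  black: (296 − 296.8125)² / 296.8125 = 0.0022
  brown: (97 − 98.9375)² / 98.9375 = 0.0379
χ² = 0.0064 + 0.0022 + 0.0379 = 0.0465 ≈ 0.047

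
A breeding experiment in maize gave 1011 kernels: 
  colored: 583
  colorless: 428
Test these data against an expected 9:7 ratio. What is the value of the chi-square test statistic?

0.823

Total ratio parts = 16. Expected numbers out of 1011:
  colored: 1011 × 9/16 = 568.6875
  colorless: 1011 × 7/16 = 442.3125
χ² = Σ (O − E)² / E
  colored: (583 − 568.6875)² / 568.6875 = 0.3602
  colorless: (428 − 442.3125)² / 442.3125 = 0.4631
χ² = 0.3602 + 0.4631 = 0.8233 ≈ 0.823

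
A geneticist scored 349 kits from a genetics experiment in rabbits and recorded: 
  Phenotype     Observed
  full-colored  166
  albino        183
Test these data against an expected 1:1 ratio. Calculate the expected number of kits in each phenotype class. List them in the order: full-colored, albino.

Total ratio parts = 2. Expected numbers out of 349:
  full-colored: 349 × 1/2 = 174.5
  albino: 349 × 1/2 = 174.5

174.5, 174.5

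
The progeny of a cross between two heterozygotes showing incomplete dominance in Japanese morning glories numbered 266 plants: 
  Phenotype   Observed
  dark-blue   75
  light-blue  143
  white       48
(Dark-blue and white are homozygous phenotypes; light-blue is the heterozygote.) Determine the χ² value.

With incomplete dominance, a heterozygote × heterozygote cross gives a 1:2:1 phenotypic ratio.
The 1:2:1 ratio has 4 parts, so with N = 266 the expected counts are:
  dark-blue: 266 × 1/4 = 66.5
  light-blue: 266 × 2/4 = 133
  white: 266 × 1/4 = 66.5
χ² = Σ (O − E)² / E
  dark-blue: (75 − 66.5)² / 66.5 = 1.0865
  light-blue: (143 − 133)² / 133 = 0.7519
  white: (48 − 66.5)² / 66.5 = 5.1466
χ² = 1.0865 + 0.7519 + 5.1466 = 6.985

6.985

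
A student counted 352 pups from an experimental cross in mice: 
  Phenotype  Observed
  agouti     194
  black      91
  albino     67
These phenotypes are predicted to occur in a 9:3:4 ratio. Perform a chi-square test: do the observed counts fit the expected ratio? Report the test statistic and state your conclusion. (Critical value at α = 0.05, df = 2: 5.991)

14.562; not consistent

Total ratio parts = 16. Expected numbers out of 352:
  agouti: 352 × 9/16 = 198
  black: 352 × 3/16 = 66
  albino: 352 × 4/16 = 88
χ² = Σ (O − E)² / E
  agouti: (194 − 198)² / 198 = 0.0808
  black: (91 − 66)² / 66 = 9.4697
  albino: (67 − 88)² / 88 = 5.0114
χ² = 0.0808 + 9.4697 + 5.0114 = 14.5619 ≈ 14.562
Degrees of freedom = 3 − 1 = 2; critical value at α = 0.05 is 5.991.
Since 14.562 > 5.991, we reject the null hypothesis — the data do not fit the 9:3:4 ratio.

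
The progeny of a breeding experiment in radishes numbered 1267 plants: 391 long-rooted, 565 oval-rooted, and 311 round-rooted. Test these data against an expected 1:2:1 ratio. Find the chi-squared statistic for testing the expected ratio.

24.916

The 1:2:1 ratio has 4 parts, so with N = 1267 the expected counts are:
  long-rooted: 1267 × 1/4 = 316.75
  oval-rooted: 1267 × 2/4 = 633.5
  round-rooted: 1267 × 1/4 = 316.75
χ² = Σ (O − E)² / E
  long-rooted: (391 − 316.75)² / 316.75 = 17.4051
  oval-rooted: (565 − 633.5)² / 633.5 = 7.4069
  round-rooted: (311 − 316.75)² / 316.75 = 0.1044
χ² = 17.4051 + 7.4069 + 0.1044 = 24.9164 ≈ 24.916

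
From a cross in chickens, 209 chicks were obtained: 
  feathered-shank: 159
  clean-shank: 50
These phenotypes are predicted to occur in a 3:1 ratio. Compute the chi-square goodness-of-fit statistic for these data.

0.129

Total ratio parts = 4. Expected numbers out of 209:
  feathered-shank: 209 × 3/4 = 156.75
  clean-shank: 209 × 1/4 = 52.25
χ² = Σ (O − E)² / E
  feathered-shank: (159 − 156.75)² / 156.75 = 0.0323
  clean-shank: (50 − 52.25)² / 52.25 = 0.0969
χ² = 0.0323 + 0.0969 = 0.1292 ≈ 0.129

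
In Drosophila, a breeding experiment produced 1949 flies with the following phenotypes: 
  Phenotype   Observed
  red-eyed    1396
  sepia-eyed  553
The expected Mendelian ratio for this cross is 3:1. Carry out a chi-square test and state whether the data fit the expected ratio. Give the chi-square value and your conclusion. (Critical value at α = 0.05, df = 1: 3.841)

Expected counts for N = 1949 under a 3:1 ratio (total parts = 4):
  red-eyed: 1949 × 3/4 = 1461.75
  sepia-eyed: 1949 × 1/4 = 487.25
χ² = Σ (O − E)² / E
  red-eyed: (1396 − 1461.75)² / 1461.75 = 2.9575
  sepia-eyed: (553 − 487.25)² / 487.25 = 8.8724
χ² = 2.9575 + 8.8724 = 11.8299 ≈ 11.830
Degrees of freedom = 2 − 1 = 1; critical value at α = 0.05 is 3.841.
Since 11.830 > 3.841, we reject the null hypothesis — the data do not fit the 3:1 ratio.

11.830; not consistent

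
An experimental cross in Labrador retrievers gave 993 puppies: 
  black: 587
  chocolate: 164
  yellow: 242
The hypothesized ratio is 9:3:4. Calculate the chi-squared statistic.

Expected counts for N = 993 under a 9:3:4 ratio (total parts = 16):
  black: 993 × 9/16 = 558.5625
  chocolate: 993 × 3/16 = 186.1875
  yellow: 993 × 4/16 = 248.25
χ² = Σ (O − E)² / E
  black: (587 − 558.5625)² / 558.5625 = 1.4478
  chocolate: (164 − 186.1875)² / 186.1875 = 2.6440
  yellow: (242 − 248.25)² / 248.25 = 0.1574
χ² = 1.4478 + 2.6440 + 0.1574 = 4.2492 ≈ 4.249

4.249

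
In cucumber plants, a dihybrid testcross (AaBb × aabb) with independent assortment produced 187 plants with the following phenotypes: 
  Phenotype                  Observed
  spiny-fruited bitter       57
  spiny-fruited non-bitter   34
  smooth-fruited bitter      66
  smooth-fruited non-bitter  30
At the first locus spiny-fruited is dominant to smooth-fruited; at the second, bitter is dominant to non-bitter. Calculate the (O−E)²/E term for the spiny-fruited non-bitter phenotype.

A dihybrid testcross with independent assortment gives a 1:1:1:1 ratio.
Expected counts for N = 187 under a 1:1:1:1 ratio (total parts = 4):
  spiny-fruited bitter: 187 × 1/4 = 46.75
  spiny-fruited non-bitter: 187 × 1/4 = 46.75
  smooth-fruited bitter: 187 × 1/4 = 46.75
  smooth-fruited non-bitter: 187 × 1/4 = 46.75
Contribution of spiny-fruited non-bitter: (34 − 46.75)² / 46.75 = 3.4773

3.477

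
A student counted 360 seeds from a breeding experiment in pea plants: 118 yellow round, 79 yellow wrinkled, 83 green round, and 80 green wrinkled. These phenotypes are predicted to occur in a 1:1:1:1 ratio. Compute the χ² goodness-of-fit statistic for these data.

The 1:1:1:1 ratio has 4 parts, so with N = 360 the expected counts are:
  yellow round: 360 × 1/4 = 90
  yellow wrinkled: 360 × 1/4 = 90
  green round: 360 × 1/4 = 90
  green wrinkled: 360 × 1/4 = 90
χ² = Σ (O − E)² / E
  yellow round: (118 − 90)² / 90 = 8.7111
  yellow wrinkled: (79 − 90)² / 90 = 1.3444
  green round: (83 − 90)² / 90 = 0.5444
  green wrinkled: (80 − 90)² / 90 = 1.1111
χ² = 8.7111 + 1.3444 + 0.5444 + 1.1111 = 11.711

11.711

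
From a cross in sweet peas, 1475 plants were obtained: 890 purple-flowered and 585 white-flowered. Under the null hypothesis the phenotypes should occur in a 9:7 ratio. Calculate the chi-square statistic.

Expected counts for N = 1475 under a 9:7 ratio (total parts = 16):
  purple-flowered: 1475 × 9/16 = 829.6875
  white-flowered: 1475 × 7/16 = 645.3125
χ² = Σ (O − E)² / E
  purple-flowered: (890 − 829.6875)² / 829.6875 = 4.3843
  white-flowered: (585 − 645.3125)² / 645.3125 = 5.6370
χ² = 4.3843 + 5.6370 = 10.0213 ≈ 10.021

10.021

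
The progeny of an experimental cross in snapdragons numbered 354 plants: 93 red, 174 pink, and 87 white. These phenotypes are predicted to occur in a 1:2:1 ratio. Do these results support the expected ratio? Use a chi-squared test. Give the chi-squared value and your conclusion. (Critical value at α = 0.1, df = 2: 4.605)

Expected counts for N = 354 under a 1:2:1 ratio (total parts = 4):
  red: 354 × 1/4 = 88.5
  pink: 354 × 2/4 = 177
  white: 354 × 1/4 = 88.5
χ² = Σ (O − E)² / E
  red: (93 − 88.5)² / 88.5 = 0.2288
  pink: (174 − 177)² / 177 = 0.0508
  white: (87 − 88.5)² / 88.5 = 0.0254
χ² = 0.2288 + 0.0508 + 0.0254 = 0.305
Degrees of freedom = 3 − 1 = 2; critical value at α = 0.1 is 4.605.
Since 0.305 < 4.605, we fail to reject the null hypothesis — the data are consistent with the 1:2:1 ratio.

0.305; consistent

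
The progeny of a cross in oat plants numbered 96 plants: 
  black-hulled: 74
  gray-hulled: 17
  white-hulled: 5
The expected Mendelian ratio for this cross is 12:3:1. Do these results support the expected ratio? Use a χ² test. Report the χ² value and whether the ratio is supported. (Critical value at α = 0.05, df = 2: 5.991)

Total ratio parts = 16. Expected numbers out of 96:
  black-hulled: 96 × 12/16 = 72
  gray-hulled: 96 × 3/16 = 18
  white-hulled: 96 × 1/16 = 6
χ² = Σ (O − E)² / E
  black-hulled: (74 − 72)² / 72 = 0.0556
  gray-hulled: (17 − 18)² / 18 = 0.0556
  white-hulled: (5 − 6)² / 6 = 0.1667
χ² = 0.0556 + 0.0556 + 0.1667 = 0.2779 ≈ 0.278
Degrees of freedom = 3 − 1 = 2; critical value at α = 0.05 is 5.991.
Since 0.278 < 5.991, we fail to reject the null hypothesis — the data are consistent with the 12:3:1 ratio.

0.278; consistent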